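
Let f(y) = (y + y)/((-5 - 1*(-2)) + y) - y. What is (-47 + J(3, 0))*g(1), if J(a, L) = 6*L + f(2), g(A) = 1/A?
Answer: -53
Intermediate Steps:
f(y) = -y + 2*y/(-3 + y) (f(y) = (2*y)/((-5 + 2) + y) - y = (2*y)/(-3 + y) - y = 2*y/(-3 + y) - y = -y + 2*y/(-3 + y))
J(a, L) = -6 + 6*L (J(a, L) = 6*L + 2*(5 - 1*2)/(-3 + 2) = 6*L + 2*(5 - 2)/(-1) = 6*L + 2*(-1)*3 = 6*L - 6 = -6 + 6*L)
(-47 + J(3, 0))*g(1) = (-47 + (-6 + 6*0))/1 = (-47 + (-6 + 0))*1 = (-47 - 6)*1 = -53*1 = -53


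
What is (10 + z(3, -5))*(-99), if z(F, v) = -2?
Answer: -792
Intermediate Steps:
(10 + z(3, -5))*(-99) = (10 - 2)*(-99) = 8*(-99) = -792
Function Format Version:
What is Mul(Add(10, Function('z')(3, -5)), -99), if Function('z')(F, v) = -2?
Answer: -792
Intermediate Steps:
Mul(Add(10, Function('z')(3, -5)), -99) = Mul(Add(10, -2), -99) = Mul(8, -99) = -792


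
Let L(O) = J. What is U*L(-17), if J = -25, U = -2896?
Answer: 72400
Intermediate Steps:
L(O) = -25
U*L(-17) = -2896*(-25) = 72400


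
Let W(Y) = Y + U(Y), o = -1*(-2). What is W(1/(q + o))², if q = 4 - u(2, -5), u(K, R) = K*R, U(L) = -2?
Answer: 961/256 ≈ 3.7539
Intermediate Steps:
q = 14 (q = 4 - 2*(-5) = 4 - 1*(-10) = 4 + 10 = 14)
o = 2
W(Y) = -2 + Y (W(Y) = Y - 2 = -2 + Y)
W(1/(q + o))² = (-2 + 1/(14 + 2))² = (-2 + 1/16)² = (-31/16)² = 961/256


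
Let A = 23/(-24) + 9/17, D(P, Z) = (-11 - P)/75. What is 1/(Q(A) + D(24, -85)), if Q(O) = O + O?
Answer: -1020/1351 ≈ -0.75500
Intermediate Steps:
D(P, Z) = -11/75 - P/75 (D(P, Z) = (-11 - P)*(1/75) = -11/75 - P/75)
A = -175/408 (A = 23*(-1/24) + 9*(1/17) = -23/24 + 9/17 = -175/408 ≈ -0.42892)
Q(O) = 2*O
1/(Q(A) + D(24, -85)) = 1/(2*(-175/408) + (-11/75 - 1/75*24)) = 1/(-175/204 + (-11/75 - 8/25)) = 1/(-175/204 - 7/15) = 1/(-1351/1020) = -1020/1351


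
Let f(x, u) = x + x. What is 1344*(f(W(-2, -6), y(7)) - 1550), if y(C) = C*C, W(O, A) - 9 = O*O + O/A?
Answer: -2047360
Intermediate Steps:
W(O, A) = 9 + O² + O/A (W(O, A) = 9 + (O*O + O/A) = 9 + (O² + O/A) = 9 + O² + O/A)
y(C) = C²
f(x, u) = 2*x
1344*(f(W(-2, -6), y(7)) - 1550) = 1344*(2*(9 + (-2)² - 2/(-6)) - 1550) = 1344*(2*(9 + 4 - 2*(-⅙)) - 1550) = 1344*(2*(9 + 4 + ⅓) - 1550) = 1344*(2*(40/3) - 1550) = 1344*(80/3 - 1550) = 1344*(-4570/3) = -2047360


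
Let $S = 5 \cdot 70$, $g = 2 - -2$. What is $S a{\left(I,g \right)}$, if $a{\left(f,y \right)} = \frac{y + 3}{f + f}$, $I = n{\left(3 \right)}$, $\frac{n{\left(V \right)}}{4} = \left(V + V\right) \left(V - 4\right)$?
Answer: $- \frac{1225}{24} \approx -51.042$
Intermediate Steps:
$n{\left(V \right)} = 8 V \left(-4 + V\right)$ ($n{\left(V \right)} = 4 \left(V + V\right) \left(V - 4\right) = 4 \cdot 2 V \left(-4 + V\right) = 8 V \left(-4 + V\right)$)
$I = -24$ ($I = 8 \cdot 3 \left(-4 + 3\right) = 8 \cdot 3 \left(-1\right) = -24$)
$g = 4$ ($g = 2 + 2 = 4$)
$a{\left(f,y \right)} = \frac{3 + y}{2 f}$
$S = 350$
$S a{\left(I,g \right)} = 350 \frac{3 + 4}{2 \left(-24\right)} = 350 \cdot \frac{1}{2} \left(- \frac{1}{24}\right) 7 = 350 \left(- \frac{7}{48}\right) = - \frac{1225}{24}$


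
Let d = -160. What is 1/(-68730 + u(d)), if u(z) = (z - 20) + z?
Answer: -1/69070 ≈ -1.4478e-5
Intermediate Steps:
u(z) = -20 + 2*z (u(z) = (-20 + z) + z = -20 + 2*z)
1/(-68730 + u(d)) = 1/(-68730 + (-20 + 2*(-160))) = 1/(-68730 + (-20 - 320)) = 1/(-68730 - 340) = 1/(-69070) = -1/69070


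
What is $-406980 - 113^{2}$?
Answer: $-419749$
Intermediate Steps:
$-406980 - 113^{2} = -406980 - 12769 = -419749$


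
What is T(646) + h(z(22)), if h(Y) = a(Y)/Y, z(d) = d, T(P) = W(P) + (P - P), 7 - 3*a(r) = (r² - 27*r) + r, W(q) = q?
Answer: 42731/66 ≈ 647.44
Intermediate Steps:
a(r) = 7/3 - r²/3 + 26*r/3 (a(r) = 7/3 - ((r² - 27*r) + r)/3 = 7/3 - (r² - 26*r)/3 = 7/3 + (-r²/3 + 26*r/3) = 7/3 - r²/3 + 26*r/3)
T(P) = P (T(P) = P + (P - P) = P + 0 = P)
h(Y) = (7/3 - Y²/3 + 26*Y/3)/Y
T(646) + h(z(22)) = 646 + (⅓)*(7 - 1*22² + 26*22)/22 = 646 + (⅓)*(1/22)*(7 - 1*484 + 572) = 646 + (⅓)*(1/22)*(7 - 484 + 572) = 646 + (⅓)*(1/22)*95 = 646 + 95/66 = 42731/66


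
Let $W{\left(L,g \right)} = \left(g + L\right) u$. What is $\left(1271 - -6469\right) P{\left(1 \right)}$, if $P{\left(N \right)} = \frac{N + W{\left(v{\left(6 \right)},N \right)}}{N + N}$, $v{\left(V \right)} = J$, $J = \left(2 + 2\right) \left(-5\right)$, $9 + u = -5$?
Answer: $1033290$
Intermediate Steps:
$u = -14$ ($u = -9 - 5 = -14$)
$J = -20$ ($J = 4 \left(-5\right) = -20$)
$v{\left(V \right)} = -20$
$W{\left(L,g \right)} = - 14 L - 14 g$ ($W{\left(L,g \right)} = \left(g + L\right) \left(-14\right) = \left(L + g\right) \left(-14\right) = - 14 L - 14 g$)
$P{\left(N \right)} = \frac{280 - 13 N}{2 N}$ ($P{\left(N \right)} = \frac{N - \left(-280 + 14 N\right)}{N + N} = \frac{N - \left(-280 + 14 N\right)}{2 N} = \left(280 - 13 N\right) \frac{1}{2 N} = \frac{280 - 13 N}{2 N}$)
$\left(1271 - -6469\right) P{\left(1 \right)} = \left(1271 - -6469\right) \left(- \frac{13}{2} + \frac{140}{1}\right) = \left(1271 + 6469\right) \left(- \frac{13}{2} + 140 \cdot 1\right) = 7740 \left(- \frac{13}{2} + 140\right) = 7740 \cdot \frac{267}{2} = 1033290$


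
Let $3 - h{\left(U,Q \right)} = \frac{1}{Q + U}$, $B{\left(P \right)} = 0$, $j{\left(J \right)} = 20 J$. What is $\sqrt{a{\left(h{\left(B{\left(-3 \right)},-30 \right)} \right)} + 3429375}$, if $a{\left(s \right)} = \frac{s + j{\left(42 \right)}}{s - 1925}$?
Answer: $\frac{\sqrt{232676784804094}}{8237} \approx 1851.9$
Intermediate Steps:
$h{\left(U,Q \right)} = 3 - \frac{1}{Q + U}$
$a{\left(s \right)} = \frac{840 + s}{-1925 + s}$ ($a{\left(s \right)} = \frac{s + 20 \cdot 42}{s - 1925} = \frac{s + 840}{-1925 + s} = \frac{840 + s}{-1925 + s}$)
$\sqrt{a{\left(h{\left(B{\left(-3 \right)},-30 \right)} \right)} + 3429375} = \sqrt{\frac{840 + \frac{-1 + 3 \left(-30\right) + 3 \cdot 0}{-30 + 0}}{-1925 + \frac{-1 + 3 \left(-30\right) + 3 \cdot 0}{-30 + 0}} + 3429375} = \sqrt{\frac{840 + \frac{-1 - 90 + 0}{-30}}{-1925 + \frac{-1 - 90 + 0}{-30}} + 3429375} = \sqrt{\frac{840 - - \frac{91}{30}}{-1925 - - \frac{91}{30}} + 3429375} = \sqrt{\frac{840 + \frac{91}{30}}{-1925 + \frac{91}{30}} + 3429375} = \sqrt{\frac{1}{- \frac{57659}{30}} \cdot \frac{25291}{30} + 3429375} = \sqrt{\left(- \frac{30}{57659}\right) \frac{25291}{30} + 3429375} = \sqrt{- \frac{3613}{8237} + 3429375} = \sqrt{\frac{28247758262}{8237}} = \frac{\sqrt{232676784804094}}{8237}$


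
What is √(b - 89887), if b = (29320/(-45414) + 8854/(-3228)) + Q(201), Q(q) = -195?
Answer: I*√1776232948366770/140418 ≈ 300.14*I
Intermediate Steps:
b = -2423586413/12216366 (b = (29320/(-45414) + 8854/(-3228)) - 195 = (29320*(-1/45414) + 8854*(-1/3228)) - 195 = (-14660/22707 - 4427/1614) - 195 = -41395043/12216366 - 195 = -2423586413/12216366 ≈ -198.39)
√(b - 89887) = √(-2423586413/12216366 - 89887) = √(-1100516077055/12216366) = I*√1776232948366770/140418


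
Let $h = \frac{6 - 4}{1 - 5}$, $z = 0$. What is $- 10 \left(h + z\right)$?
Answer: $5$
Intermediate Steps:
$h = - \frac{1}{2}$ ($h = \frac{2}{-4} = 2 \left(- \frac{1}{4}\right) = - \frac{1}{2} \approx -0.5$)
$- 10 \left(h + z\right) = - 10 \left(- \frac{1}{2} + 0\right) = \left(-10\right) \left(- \frac{1}{2}\right) = 5$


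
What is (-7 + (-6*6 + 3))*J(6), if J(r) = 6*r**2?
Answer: -8640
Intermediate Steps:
(-7 + (-6*6 + 3))*J(6) = (-7 + (-6*6 + 3))*(6*6**2) = (-7 + (-36 + 3))*(6*36) = (-7 - 33)*216 = -40*216 = -8640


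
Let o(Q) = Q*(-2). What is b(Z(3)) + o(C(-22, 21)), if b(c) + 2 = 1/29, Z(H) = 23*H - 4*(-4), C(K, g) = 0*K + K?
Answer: 1219/29 ≈ 42.034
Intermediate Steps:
C(K, g) = K (C(K, g) = 0 + K = K)
o(Q) = -2*Q
Z(H) = 16 + 23*H (Z(H) = 23*H + 16 = 16 + 23*H)
b(c) = -57/29 (b(c) = -2 + 1/29 = -57/29)
b(Z(3)) + o(C(-22, 21)) = -57/29 - 2*(-22) = -57/29 + 44 = 1219/29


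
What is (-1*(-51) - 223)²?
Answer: 29584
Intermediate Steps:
(-1*(-51) - 223)² = (51 - 223)² = (-172)² = 29584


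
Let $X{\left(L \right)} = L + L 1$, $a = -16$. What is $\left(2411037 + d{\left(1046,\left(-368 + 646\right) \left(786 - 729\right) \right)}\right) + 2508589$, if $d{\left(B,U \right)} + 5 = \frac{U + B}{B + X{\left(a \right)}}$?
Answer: $\frac{2494256293}{507} \approx 4.9196 \cdot 10^{6}$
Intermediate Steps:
$X{\left(L \right)} = 2 L$ ($X{\left(L \right)} = L + L = 2 L$)
$d{\left(B,U \right)} = -5 + \frac{B + U}{-32 + B}$ ($d{\left(B,U \right)} = -5 + \frac{U + B}{B + 2 \left(-16\right)} = -5 + \frac{B + U}{B - 32} = -5 + \frac{B + U}{-32 + B}$)
$\left(2411037 + d{\left(1046,\left(-368 + 646\right) \left(786 - 729\right) \right)}\right) + 2508589 = \left(2411037 + \frac{160 + \left(-368 + 646\right) \left(786 - 729\right) - 4184}{-32 + 1046}\right) + 2508589 = \left(2411037 + \frac{160 + 278 \cdot 57 - 4184}{1014}\right) + 2508589 = \left(2411037 + \frac{160 + 15846 - 4184}{1014}\right) + 2508589 = \left(2411037 + \frac{1}{1014} \cdot 11822\right) + 2508589 = \left(2411037 + \frac{5911}{507}\right) + 2508589 = \frac{1222401670}{507} + 2508589 = \frac{2494256293}{507}$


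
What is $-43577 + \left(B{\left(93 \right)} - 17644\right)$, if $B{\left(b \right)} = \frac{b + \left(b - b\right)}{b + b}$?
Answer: $- \frac{122441}{2} \approx -61221.0$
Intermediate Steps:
$B{\left(b \right)} = \frac{1}{2}$ ($B{\left(b \right)} = \frac{b + 0}{2 b} = b \frac{1}{2 b} = \frac{1}{2}$)
$-43577 + \left(B{\left(93 \right)} - 17644\right) = -43577 + \left(\frac{1}{2} - 17644\right) = -43577 - \frac{35287}{2} = - \frac{122441}{2}$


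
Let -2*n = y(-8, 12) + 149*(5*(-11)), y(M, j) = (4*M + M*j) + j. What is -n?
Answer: -8311/2 ≈ -4155.5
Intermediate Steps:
y(M, j) = j + 4*M + M*j
n = 8311/2 (n = -((12 + 4*(-8) - 8*12) + 149*(5*(-11)))/2 = -((12 - 32 - 96) + 149*(-55))/2 = -(-116 - 8195)/2 = -½*(-8311) = 8311/2 ≈ 4155.5)
-n = -1*8311/2 = -8311/2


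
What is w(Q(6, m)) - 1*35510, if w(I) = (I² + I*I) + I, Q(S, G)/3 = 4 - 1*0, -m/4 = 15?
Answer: -35210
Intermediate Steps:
m = -60 (m = -4*15 = -60)
Q(S, G) = 12 (Q(S, G) = 3*(4 - 1*0) = 3*(4 + 0) = 3*4 = 12)
w(I) = I + 2*I² (w(I) = (I² + I²) + I = 2*I² + I = I + 2*I²)
w(Q(6, m)) - 1*35510 = 12*(1 + 2*12) - 1*35510 = 12*(1 + 24) - 35510 = 12*25 - 35510 = 300 - 35510 = -35210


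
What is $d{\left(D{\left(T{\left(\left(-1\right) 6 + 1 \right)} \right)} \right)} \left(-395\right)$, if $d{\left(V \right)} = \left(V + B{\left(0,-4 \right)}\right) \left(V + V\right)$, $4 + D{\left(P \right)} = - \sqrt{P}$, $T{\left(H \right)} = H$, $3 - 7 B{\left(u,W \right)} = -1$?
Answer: $- \frac{48190}{7} - \frac{41080 i \sqrt{5}}{7} \approx -6884.3 - 13123.0 i$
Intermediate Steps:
$B{\left(u,W \right)} = \frac{4}{7}$ ($B{\left(u,W \right)} = \frac{3}{7} - - \frac{1}{7} = \frac{3}{7} + \frac{1}{7} = \frac{4}{7}$)
$D{\left(P \right)} = -4 - \sqrt{P}$
$d{\left(V \right)} = 2 V \left(\frac{4}{7} + V\right)$ ($d{\left(V \right)} = \left(V + \frac{4}{7}\right) \left(V + V\right) = \left(\frac{4}{7} + V\right) 2 V = 2 V \left(\frac{4}{7} + V\right)$)
$d{\left(D{\left(T{\left(\left(-1\right) 6 + 1 \right)} \right)} \right)} \left(-395\right) = \frac{2 \left(-4 - \sqrt{\left(-1\right) 6 + 1}\right) \left(4 + 7 \left(-4 - \sqrt{\left(-1\right) 6 + 1}\right)\right)}{7} \left(-395\right) = \frac{2 \left(-4 - \sqrt{-6 + 1}\right) \left(4 + 7 \left(-4 - \sqrt{-6 + 1}\right)\right)}{7} \left(-395\right) = \frac{2 \left(-4 - \sqrt{-5}\right) \left(4 + 7 \left(-4 - \sqrt{-5}\right)\right)}{7} \left(-395\right) = \frac{2 \left(-4 - i \sqrt{5}\right) \left(4 + 7 \left(-4 - i \sqrt{5}\right)\right)}{7} \left(-395\right) = \frac{2 \left(-4 - i \sqrt{5}\right) \left(4 - \left(28 + 7 i \sqrt{5}\right)\right)}{7} \left(-395\right) = \frac{2 \left(-4 - i \sqrt{5}\right) \left(-24 - 7 i \sqrt{5}\right)}{7} \left(-395\right) = \frac{2 \left(-24 - 7 i \sqrt{5}\right) \left(-4 - i \sqrt{5}\right)}{7} \left(-395\right) = - \frac{790 \left(-24 - 7 i \sqrt{5}\right) \left(-4 - i \sqrt{5}\right)}{7}$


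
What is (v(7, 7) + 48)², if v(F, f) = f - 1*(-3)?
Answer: 3364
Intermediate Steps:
v(F, f) = 3 + f (v(F, f) = f + 3 = 3 + f)
(v(7, 7) + 48)² = ((3 + 7) + 48)² = (10 + 48)² = 58² = 3364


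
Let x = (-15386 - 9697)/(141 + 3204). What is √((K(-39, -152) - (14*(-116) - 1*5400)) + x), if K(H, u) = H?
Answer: √8674604110/1115 ≈ 83.531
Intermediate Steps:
x = -8361/1115 (x = -25083/3345 = -25083*1/3345 = -8361/1115 ≈ -7.4987)
√((K(-39, -152) - (14*(-116) - 1*5400)) + x) = √((-39 - (14*(-116) - 1*5400)) - 8361/1115) = √((-39 - (-1624 - 5400)) - 8361/1115) = √((-39 - 1*(-7024)) - 8361/1115) = √((-39 + 7024) - 8361/1115) = √(6985 - 8361/1115) = √(7779914/1115) = √8674604110/1115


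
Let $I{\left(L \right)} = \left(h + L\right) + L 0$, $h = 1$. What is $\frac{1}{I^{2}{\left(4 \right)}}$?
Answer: $\frac{1}{25} \approx 0.04$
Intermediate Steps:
$I{\left(L \right)} = 1 + L$ ($I{\left(L \right)} = \left(1 + L\right) + L 0 = \left(1 + L\right) + 0 = 1 + L$)
$\frac{1}{I^{2}{\left(4 \right)}} = \frac{1}{\left(1 + 4\right)^{2}} = \frac{1}{5^{2}} = \frac{1}{25}$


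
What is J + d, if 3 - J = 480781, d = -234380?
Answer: -715158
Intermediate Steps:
J = -480778 (J = 3 - 1*480781 = 3 - 480781 = -480778)
J + d = -480778 - 234380 = -715158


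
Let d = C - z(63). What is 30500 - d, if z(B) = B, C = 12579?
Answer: 17984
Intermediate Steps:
d = 12516 (d = 12579 - 1*63 = 12579 - 63 = 12516)
30500 - d = 30500 - 1*12516 = 30500 - 12516 = 17984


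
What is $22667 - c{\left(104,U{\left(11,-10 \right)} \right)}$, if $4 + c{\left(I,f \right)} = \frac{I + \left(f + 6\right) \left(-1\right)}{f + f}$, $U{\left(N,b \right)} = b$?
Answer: $\frac{113382}{5} \approx 22676.0$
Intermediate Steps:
$c{\left(I,f \right)} = -4 + \frac{-6 + I - f}{2 f}$ ($c{\left(I,f \right)} = -4 + \frac{I + \left(f + 6\right) \left(-1\right)}{f + f} = -4 + \frac{I + \left(6 + f\right) \left(-1\right)}{2 f} = -4 + \left(I - \left(6 + f\right)\right) \frac{1}{2 f} = -4 + \left(-6 + I - f\right) \frac{1}{2 f} = -4 + \frac{-6 + I - f}{2 f}$)
$22667 - c{\left(104,U{\left(11,-10 \right)} \right)} = 22667 - \frac{-6 + 104 - -90}{2 \left(-10\right)} = 22667 - \frac{1}{2} \left(- \frac{1}{10}\right) \left(-6 + 104 + 90\right) = 22667 - \frac{1}{2} \left(- \frac{1}{10}\right) 188 = 22667 - - \frac{47}{5} = 22667 + \frac{47}{5} = \frac{113382}{5}$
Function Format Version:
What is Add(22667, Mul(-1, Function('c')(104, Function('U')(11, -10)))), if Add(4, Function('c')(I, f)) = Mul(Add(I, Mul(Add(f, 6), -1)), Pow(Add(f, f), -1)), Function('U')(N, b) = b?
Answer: Rational(113382, 5) ≈ 22676.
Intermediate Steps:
Function('c')(I, f) = Add(-4, Mul(Rational(1, 2), Pow(f, -1), Add(-6, I, Mul(-1, f)))) (Function('c')(I, f) = Add(-4, Mul(Add(I, Mul(Add(f, 6), -1)), Pow(Add(f, f), -1))) = Add(-4, Mul(Add(I, Mul(Add(6, f), -1)), Pow(Mul(2, f), -1))) = Add(-4, Mul(Add(I, Add(-6, Mul(-1, f))), Mul(Rational(1, 2), Pow(f, -1)))) = Add(-4, Mul(Add(-6, I, Mul(-1, f)), Mul(Rational(1, 2), Pow(f, -1)))) = Add(-4, Mul(Rational(1, 2), Pow(f, -1), Add(-6, I, Mul(-1, f)))))
Add(22667, Mul(-1, Function('c')(104, Function('U')(11, -10)))) = Add(22667, Mul(-1, Mul(Rational(1, 2), Pow(-10, -1), Add(-6, 104, Mul(-9, -10))))) = Add(22667, Mul(-1, Mul(Rational(1, 2), Rational(-1, 10), Add(-6, 104, 90)))) = Add(22667, Mul(-1, Mul(Rational(1, 2), Rational(-1, 10), 188))) = Add(22667, Mul(-1, Rational(-47, 5))) = Add(22667, Rational(47, 5)) = Rational(113382, 5)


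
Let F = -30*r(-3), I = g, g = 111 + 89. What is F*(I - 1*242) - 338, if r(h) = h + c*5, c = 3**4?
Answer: 506182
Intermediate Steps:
g = 200
I = 200
c = 81
r(h) = 405 + h (r(h) = h + 81*5 = h + 405 = 405 + h)
F = -12060 (F = -30*(405 - 3) = -30*402 = -12060)
F*(I - 1*242) - 338 = -12060*(200 - 1*242) - 338 = -12060*(200 - 242) - 338 = -12060*(-42) - 338 = 506520 - 338 = 506182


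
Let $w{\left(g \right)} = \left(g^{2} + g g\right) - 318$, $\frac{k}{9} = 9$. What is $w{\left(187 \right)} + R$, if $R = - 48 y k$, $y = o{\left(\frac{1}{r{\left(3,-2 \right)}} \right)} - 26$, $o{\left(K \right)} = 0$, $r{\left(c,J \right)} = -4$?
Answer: $170708$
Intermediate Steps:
$k = 81$ ($k = 9 \cdot 9 = 81$)
$w{\left(g \right)} = -318 + 2 g^{2}$ ($w{\left(g \right)} = \left(g^{2} + g^{2}\right) - 318 = 2 g^{2} - 318 = -318 + 2 g^{2}$)
$y = -26$ ($y = 0 - 26 = -26$)
$R = 101088$ ($R = \left(-48\right) \left(-26\right) 81 = 1248 \cdot 81 = 101088$)
$w{\left(187 \right)} + R = \left(-318 + 2 \cdot 187^{2}\right) + 101088 = \left(-318 + 2 \cdot 34969\right) + 101088 = \left(-318 + 69938\right) + 101088 = 69620 + 101088 = 170708$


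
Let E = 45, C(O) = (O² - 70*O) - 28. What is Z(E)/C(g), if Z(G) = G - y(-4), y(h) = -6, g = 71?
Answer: 51/43 ≈ 1.1860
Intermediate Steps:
C(O) = -28 + O² - 70*O
Z(G) = 6 + G (Z(G) = G - 1*(-6) = G + 6 = 6 + G)
Z(E)/C(g) = (6 + 45)/(-28 + 71² - 70*71) = 51/(-28 + 5041 - 4970) = 51/43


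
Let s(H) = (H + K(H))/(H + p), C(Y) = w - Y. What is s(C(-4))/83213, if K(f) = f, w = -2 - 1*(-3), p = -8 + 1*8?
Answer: 2/83213 ≈ 2.4035e-5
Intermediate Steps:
p = 0 (p = -8 + 8 = 0)
w = 1 (w = -2 + 3 = 1)
C(Y) = 1 - Y
s(H) = 2 (s(H) = (H + H)/(H + 0) = (2*H)/H = 2)
s(C(-4))/83213 = 2/83213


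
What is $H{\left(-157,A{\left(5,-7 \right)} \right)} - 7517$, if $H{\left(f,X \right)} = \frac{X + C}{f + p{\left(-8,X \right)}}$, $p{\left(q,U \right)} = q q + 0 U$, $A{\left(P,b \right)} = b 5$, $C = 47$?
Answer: $- \frac{233031}{31} \approx -7517.1$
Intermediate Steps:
$A{\left(P,b \right)} = 5 b$
$p{\left(q,U \right)} = q^{2}$ ($p{\left(q,U \right)} = q^{2} + 0 = q^{2}$)
$H{\left(f,X \right)} = \frac{47 + X}{64 + f}$ ($H{\left(f,X \right)} = \frac{X + 47}{f + \left(-8\right)^{2}} = \frac{47 + X}{f + 64} = \frac{47 + X}{64 + f}$)
$H{\left(-157,A{\left(5,-7 \right)} \right)} - 7517 = \frac{47 + 5 \left(-7\right)}{64 - 157} - 7517 = \frac{47 - 35}{-93} - 7517 = \left(- \frac{1}{93}\right) 12 - 7517 = - \frac{4}{31} - 7517 = - \frac{233031}{31}$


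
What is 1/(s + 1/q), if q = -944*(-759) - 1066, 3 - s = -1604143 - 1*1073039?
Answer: 715430/1915338464551 ≈ 3.7353e-7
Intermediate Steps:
s = 2677185 (s = 3 - (-1604143 - 1*1073039) = 3 - (-1604143 - 1073039) = 3 - 1*(-2677182) = 3 + 2677182 = 2677185)
q = 715430 (q = 716496 - 1066 = 715430)
1/(s + 1/q) = 1/(2677185 + 1/715430) = 1/(1915338464551/715430) = 715430/1915338464551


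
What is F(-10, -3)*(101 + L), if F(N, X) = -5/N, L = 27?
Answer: 64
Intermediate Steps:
F(-10, -3)*(101 + L) = (-5/(-10))*(101 + 27) = -5*(-1/10)*128 = (1/2)*128 = 64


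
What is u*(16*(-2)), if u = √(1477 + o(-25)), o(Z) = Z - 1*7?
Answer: -544*√5 ≈ -1216.4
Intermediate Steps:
o(Z) = -7 + Z (o(Z) = Z - 7 = -7 + Z)
u = 17*√5 (u = √(1477 + (-7 - 25)) = √(1477 - 32) = √1445 = 17*√5 ≈ 38.013)
u*(16*(-2)) = (17*√5)*(16*(-2)) = (17*√5)*(-32) = -544*√5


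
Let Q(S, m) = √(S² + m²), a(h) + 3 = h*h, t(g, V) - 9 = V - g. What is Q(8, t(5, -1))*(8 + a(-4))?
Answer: 21*√73 ≈ 179.42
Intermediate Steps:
t(g, V) = 9 + V - g (t(g, V) = 9 + (V - g) = 9 + V - g)
a(h) = -3 + h² (a(h) = -3 + h*h = -3 + h²)
Q(8, t(5, -1))*(8 + a(-4)) = √(8² + (9 - 1 - 1*5)²)*(8 + (-3 + (-4)²)) = √(64 + (9 - 1 - 5)²)*(8 + (-3 + 16)) = √(64 + 3²)*(8 + 13) = √(64 + 9)*21 = √73*21 = 21*√73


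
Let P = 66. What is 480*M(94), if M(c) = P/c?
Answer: 15840/47 ≈ 337.02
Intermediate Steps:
M(c) = 66/c
480*M(94) = 480*(66/94) = 480*(66*(1/94)) = 480*(33/47) = 15840/47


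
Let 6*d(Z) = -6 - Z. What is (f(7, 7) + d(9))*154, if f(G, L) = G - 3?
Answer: 231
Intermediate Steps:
d(Z) = -1 - Z/6 (d(Z) = (-6 - Z)/6 = -1 - Z/6)
f(G, L) = -3 + G
(f(7, 7) + d(9))*154 = ((-3 + 7) + (-1 - ⅙*9))*154 = (4 + (-1 - 3/2))*154 = (4 - 5/2)*154 = (3/2)*154 = 231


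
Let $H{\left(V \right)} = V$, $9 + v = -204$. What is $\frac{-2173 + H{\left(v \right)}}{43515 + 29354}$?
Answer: $- \frac{2386}{72869} \approx -0.032744$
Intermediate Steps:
$v = -213$ ($v = -9 - 204 = -213$)
$\frac{-2173 + H{\left(v \right)}}{43515 + 29354} = \frac{-2173 - 213}{43515 + 29354} = - \frac{2386}{72869}$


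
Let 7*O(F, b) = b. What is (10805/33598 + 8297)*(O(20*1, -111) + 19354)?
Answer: 5390960046691/33598 ≈ 1.6045e+8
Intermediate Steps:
O(F, b) = b/7
(10805/33598 + 8297)*(O(20*1, -111) + 19354) = (10805/33598 + 8297)*((1/7)*(-111) + 19354) = (10805*(1/33598) + 8297)*(-111/7 + 19354) = (10805/33598 + 8297)*(135367/7) = (278773411/33598)*(135367/7) = 5390960046691/33598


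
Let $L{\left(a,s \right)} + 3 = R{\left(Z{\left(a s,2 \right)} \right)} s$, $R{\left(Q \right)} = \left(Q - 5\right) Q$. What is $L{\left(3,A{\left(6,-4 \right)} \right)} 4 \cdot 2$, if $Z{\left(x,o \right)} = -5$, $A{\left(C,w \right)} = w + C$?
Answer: $776$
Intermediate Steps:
$A{\left(C,w \right)} = C + w$
$R{\left(Q \right)} = Q \left(-5 + Q\right)$ ($R{\left(Q \right)} = \left(-5 + Q\right) Q = Q \left(-5 + Q\right)$)
$L{\left(a,s \right)} = -3 + 50 s$ ($L{\left(a,s \right)} = -3 + - 5 \left(-5 - 5\right) s = -3 + \left(-5\right) \left(-10\right) s = -3 + 50 s$)
$L{\left(3,A{\left(6,-4 \right)} \right)} 4 \cdot 2 = \left(-3 + 50 \left(6 - 4\right)\right) 4 \cdot 2 = \left(-3 + 50 \cdot 2\right) 4 \cdot 2 = \left(-3 + 100\right) 4 \cdot 2 = 97 \cdot 4 \cdot 2 = 388 \cdot 2 = 776$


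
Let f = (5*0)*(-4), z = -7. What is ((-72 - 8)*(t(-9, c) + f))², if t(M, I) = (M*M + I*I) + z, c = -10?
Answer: 193766400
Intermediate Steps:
f = 0 (f = 0*(-4) = 0)
t(M, I) = -7 + I² + M² (t(M, I) = (M*M + I*I) - 7 = (M² + I²) - 7 = (I² + M²) - 7 = -7 + I² + M²)
((-72 - 8)*(t(-9, c) + f))² = ((-72 - 8)*((-7 + (-10)² + (-9)²) + 0))² = (-80*((-7 + 100 + 81) + 0))² = (-80*(174 + 0))² = (-80*174)² = (-13920)² = 193766400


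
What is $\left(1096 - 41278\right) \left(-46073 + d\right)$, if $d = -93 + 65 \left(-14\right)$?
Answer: $1891607832$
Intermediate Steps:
$d = -1003$ ($d = -93 - 910 = -1003$)
$\left(1096 - 41278\right) \left(-46073 + d\right) = \left(1096 - 41278\right) \left(-46073 - 1003\right) = \left(-40182\right) \left(-47076\right) = 1891607832$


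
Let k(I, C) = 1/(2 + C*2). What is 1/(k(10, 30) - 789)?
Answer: -62/48917 ≈ -0.0012675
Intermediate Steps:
k(I, C) = 1/(2 + 2*C)
1/(k(10, 30) - 789) = 1/(1/(2*(1 + 30)) - 789) = 1/((½)/31 - 789) = 1/((½)*(1/31) - 789) = 1/(1/62 - 789) = 1/(-48917/62) = -62/48917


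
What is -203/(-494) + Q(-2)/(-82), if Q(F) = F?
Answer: 8817/20254 ≈ 0.43532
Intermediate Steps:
-203/(-494) + Q(-2)/(-82) = -203/(-494) - 2/(-82) = -203*(-1/494) - 2*(-1/82) = 203/494 + 1/41 = 8817/20254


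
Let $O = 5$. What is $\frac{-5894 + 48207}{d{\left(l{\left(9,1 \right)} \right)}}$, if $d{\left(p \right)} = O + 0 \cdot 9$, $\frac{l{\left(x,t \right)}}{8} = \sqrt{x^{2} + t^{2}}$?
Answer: $\frac{42313}{5} \approx 8462.6$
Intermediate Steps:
$l{\left(x,t \right)} = 8 \sqrt{t^{2} + x^{2}}$ ($l{\left(x,t \right)} = 8 \sqrt{x^{2} + t^{2}} = 8 \sqrt{t^{2} + x^{2}}$)
$d{\left(p \right)} = 5$ ($d{\left(p \right)} = 5 + 0 \cdot 9 = 5 + 0 = 5$)
$\frac{-5894 + 48207}{d{\left(l{\left(9,1 \right)} \right)}} = \frac{-5894 + 48207}{5} = 42313 \cdot \frac{1}{5} = \frac{42313}{5}$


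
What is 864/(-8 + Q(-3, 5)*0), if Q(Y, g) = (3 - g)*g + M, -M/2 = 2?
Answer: -108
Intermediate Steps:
M = -4 (M = -2*2 = -4)
Q(Y, g) = -4 + g*(3 - g) (Q(Y, g) = (3 - g)*g - 4 = g*(3 - g) - 4 = -4 + g*(3 - g))
864/(-8 + Q(-3, 5)*0) = 864/(-8 + (-4 - 1*5² + 3*5)*0) = 864/(-8 + (-4 - 1*25 + 15)*0) = 864/(-8 + (-4 - 25 + 15)*0) = 864/(-8 - 14*0) = 864/(-8 + 0) = 864/(-8) = 864*(-⅛) = -108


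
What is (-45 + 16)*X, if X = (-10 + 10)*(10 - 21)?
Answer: 0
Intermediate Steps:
X = 0 (X = 0*(-11) = 0)
(-45 + 16)*X = (-45 + 16)*0 = -29*0 = 0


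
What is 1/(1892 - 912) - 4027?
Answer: -3946459/980 ≈ -4027.0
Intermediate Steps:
1/(1892 - 912) - 4027 = 1/980 - 4027 = -3946459/980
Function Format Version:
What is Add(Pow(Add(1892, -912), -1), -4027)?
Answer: Rational(-3946459, 980) ≈ -4027.0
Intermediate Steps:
Add(Pow(Add(1892, -912), -1), -4027) = Add(Pow(980, -1), -4027) = Add(Rational(1, 980), -4027) = Rational(-3946459, 980)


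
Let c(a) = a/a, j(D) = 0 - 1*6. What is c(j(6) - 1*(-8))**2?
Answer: 1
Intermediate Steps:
j(D) = -6 (j(D) = 0 - 6 = -6)
c(a) = 1
c(j(6) - 1*(-8))**2 = 1**2 = 1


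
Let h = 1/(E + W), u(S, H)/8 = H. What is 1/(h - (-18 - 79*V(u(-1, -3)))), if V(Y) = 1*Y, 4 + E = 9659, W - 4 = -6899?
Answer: -2760/5183279 ≈ -0.00053248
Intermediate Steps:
u(S, H) = 8*H
W = -6895 (W = 4 - 6899 = -6895)
E = 9655 (E = -4 + 9659 = 9655)
V(Y) = Y
h = 1/2760 (h = 1/(9655 - 6895) = 1/2760 ≈ 0.00036232)
1/(h - (-18 - 79*V(u(-1, -3)))) = 1/(1/2760 - (-18 - 632*(-3))) = 1/(1/2760 - (-18 - 79*(-24))) = 1/(1/2760 - (-18 + 1896)) = 1/(1/2760 - 1*1878) = 1/(1/2760 - 1878) = 1/(-5183279/2760) = -2760/5183279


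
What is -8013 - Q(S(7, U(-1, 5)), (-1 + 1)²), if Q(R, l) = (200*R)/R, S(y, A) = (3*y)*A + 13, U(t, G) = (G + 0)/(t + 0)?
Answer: -8213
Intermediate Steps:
U(t, G) = G/t
S(y, A) = 13 + 3*A*y (S(y, A) = 3*A*y + 13 = 13 + 3*A*y)
Q(R, l) = 200
-8013 - Q(S(7, U(-1, 5)), (-1 + 1)²) = -8013 - 1*200 = -8013 - 200 = -8213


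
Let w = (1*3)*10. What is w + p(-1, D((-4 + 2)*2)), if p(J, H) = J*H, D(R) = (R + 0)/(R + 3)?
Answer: 26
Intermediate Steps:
D(R) = R/(3 + R)
p(J, H) = H*J
w = 30 (w = 3*10 = 30)
w + p(-1, D((-4 + 2)*2)) = 30 + (((-4 + 2)*2)/(3 + (-4 + 2)*2))*(-1) = 30 + ((-2*2)/(3 - 2*2))*(-1) = 30 - 4/(3 - 4)*(-1) = 30 - 4/(-1)*(-1) = 30 - 4*(-1)*(-1) = 30 + 4*(-1) = 30 - 4 = 26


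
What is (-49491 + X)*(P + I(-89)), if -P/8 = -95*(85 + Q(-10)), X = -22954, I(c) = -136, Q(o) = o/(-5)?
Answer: -4780210880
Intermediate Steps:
Q(o) = -o/5 (Q(o) = o*(-⅕) = -o/5)
P = 66120 (P = -(-760)*(85 - ⅕*(-10)) = -(-760)*(85 + 2) = -(-760)*87 = -8*(-8265) = 66120)
(-49491 + X)*(P + I(-89)) = (-49491 - 22954)*(66120 - 136) = -72445*65984 = -4780210880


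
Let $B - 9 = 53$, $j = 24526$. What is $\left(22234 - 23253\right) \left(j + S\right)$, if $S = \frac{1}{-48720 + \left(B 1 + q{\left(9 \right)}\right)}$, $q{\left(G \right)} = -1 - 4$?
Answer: $- \frac{1216185403003}{48663} \approx -2.4992 \cdot 10^{7}$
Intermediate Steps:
$q{\left(G \right)} = -5$ ($q{\left(G \right)} = -1 - 4 = -5$)
$B = 62$ ($B = 9 + 53 = 62$)
$S = - \frac{1}{48663}$ ($S = \frac{1}{-48720 + \left(62 \cdot 1 - 5\right)} = \frac{1}{-48720 + \left(62 - 5\right)} = \frac{1}{-48720 + 57} = \frac{1}{-48663} = - \frac{1}{48663} \approx -2.0549 \cdot 10^{-5}$)
$\left(22234 - 23253\right) \left(j + S\right) = \left(22234 - 23253\right) \left(24526 - \frac{1}{48663}\right) = \left(-1019\right) \frac{1193508737}{48663} = - \frac{1216185403003}{48663}$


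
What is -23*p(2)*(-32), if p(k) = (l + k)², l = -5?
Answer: 6624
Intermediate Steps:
p(k) = (-5 + k)²
-23*p(2)*(-32) = -23*(-5 + 2)²*(-32) = -23*(-3)²*(-32) = -23*9*(-32) = -207*(-32) = 6624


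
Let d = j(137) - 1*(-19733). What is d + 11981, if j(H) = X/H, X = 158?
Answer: 4344976/137 ≈ 31715.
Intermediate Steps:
j(H) = 158/H
d = 2703579/137 (d = 158/137 - 1*(-19733) = 158*(1/137) + 19733 = 158/137 + 19733 = 2703579/137 ≈ 19734.)
d + 11981 = 2703579/137 + 11981 = 4344976/137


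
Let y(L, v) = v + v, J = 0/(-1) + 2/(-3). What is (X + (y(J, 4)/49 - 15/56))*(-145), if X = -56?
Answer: 3188985/392 ≈ 8135.2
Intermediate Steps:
J = -2/3 (J = 0*(-1) + 2*(-1/3) = 0 - 2/3 = -2/3 ≈ -0.66667)
y(L, v) = 2*v
(X + (y(J, 4)/49 - 15/56))*(-145) = (-56 + ((2*4)/49 - 15/56))*(-145) = (-56 + (8*(1/49) - 15*1/56))*(-145) = (-56 + (8/49 - 15/56))*(-145) = (-56 - 41/392)*(-145) = -21993/392*(-145) = 3188985/392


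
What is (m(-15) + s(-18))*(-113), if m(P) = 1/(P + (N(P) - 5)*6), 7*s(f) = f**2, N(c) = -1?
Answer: -1866421/357 ≈ -5228.1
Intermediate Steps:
s(f) = f**2/7
m(P) = 1/(-36 + P) (m(P) = 1/(P + (-1 - 5)*6) = 1/(P - 6*6) = 1/(P - 36) = 1/(-36 + P))
(m(-15) + s(-18))*(-113) = (1/(-36 - 15) + (1/7)*(-18)**2)*(-113) = (1/(-51) + (1/7)*324)*(-113) = (-1/51 + 324/7)*(-113) = (16517/357)*(-113) = -1866421/357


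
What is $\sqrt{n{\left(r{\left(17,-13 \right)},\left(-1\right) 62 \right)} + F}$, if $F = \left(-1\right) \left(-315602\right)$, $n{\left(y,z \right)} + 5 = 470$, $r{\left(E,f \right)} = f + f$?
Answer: $\sqrt{316067} \approx 562.2$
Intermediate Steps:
$r{\left(E,f \right)} = 2 f$
$n{\left(y,z \right)} = 465$ ($n{\left(y,z \right)} = -5 + 470 = 465$)
$F = 315602$
$\sqrt{n{\left(r{\left(17,-13 \right)},\left(-1\right) 62 \right)} + F} = \sqrt{465 + 315602} = \sqrt{316067}$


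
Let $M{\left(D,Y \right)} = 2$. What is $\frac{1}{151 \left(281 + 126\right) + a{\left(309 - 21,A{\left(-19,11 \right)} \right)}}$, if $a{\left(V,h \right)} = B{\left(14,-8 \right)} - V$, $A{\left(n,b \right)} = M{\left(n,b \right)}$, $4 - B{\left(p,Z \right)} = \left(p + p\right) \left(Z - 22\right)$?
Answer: $\frac{1}{62013} \approx 1.6126 \cdot 10^{-5}$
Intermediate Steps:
$B{\left(p,Z \right)} = 4 - 2 p \left(-22 + Z\right)$ ($B{\left(p,Z \right)} = 4 - \left(p + p\right) \left(Z - 22\right) = 4 - 2 p \left(-22 + Z\right)$)
$A{\left(n,b \right)} = 2$
$a{\left(V,h \right)} = 844 - V$ ($a{\left(V,h \right)} = \left(4 + 44 \cdot 14 - \left(-16\right) 14\right) - V = \left(4 + 616 + 224\right) - V = 844 - V$)
$\frac{1}{151 \left(281 + 126\right) + a{\left(309 - 21,A{\left(-19,11 \right)} \right)}} = \frac{1}{151 \left(281 + 126\right) + \left(844 - \left(309 - 21\right)\right)} = \frac{1}{151 \cdot 407 + \left(844 - \left(309 - 21\right)\right)} = \frac{1}{61457 + \left(844 - 288\right)} = \frac{1}{61457 + 556} = \frac{1}{62013}$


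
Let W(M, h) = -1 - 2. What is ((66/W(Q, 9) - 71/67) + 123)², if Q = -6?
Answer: 44836416/4489 ≈ 9988.1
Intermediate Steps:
W(M, h) = -3
((66/W(Q, 9) - 71/67) + 123)² = ((66/(-3) - 71/67) + 123)² = ((66*(-⅓) - 71*1/67) + 123)² = ((-22 - 71/67) + 123)² = (-1545/67 + 123)² = (6696/67)² = 44836416/4489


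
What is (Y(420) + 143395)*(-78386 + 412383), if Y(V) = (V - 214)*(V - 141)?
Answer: 67089643393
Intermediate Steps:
Y(V) = (-214 + V)*(-141 + V)
(Y(420) + 143395)*(-78386 + 412383) = ((30174 + 420² - 355*420) + 143395)*(-78386 + 412383) = ((30174 + 176400 - 149100) + 143395)*333997 = (57474 + 143395)*333997 = 200869*333997 = 67089643393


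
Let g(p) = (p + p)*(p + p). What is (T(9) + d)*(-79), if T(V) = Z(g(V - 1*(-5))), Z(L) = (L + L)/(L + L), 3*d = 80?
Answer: -6557/3 ≈ -2185.7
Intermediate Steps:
d = 80/3 (d = (⅓)*80 = 80/3 ≈ 26.667)
g(p) = 4*p² (g(p) = (2*p)*(2*p) = 4*p²)
Z(L) = 1 (Z(L) = (2*L)/((2*L)) = (2*L)*(1/(2*L)) = 1)
T(V) = 1
(T(9) + d)*(-79) = (1 + 80/3)*(-79) = (83/3)*(-79) = -6557/3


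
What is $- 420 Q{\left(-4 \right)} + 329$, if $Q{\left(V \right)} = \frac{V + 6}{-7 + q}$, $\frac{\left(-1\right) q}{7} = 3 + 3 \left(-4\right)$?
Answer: $314$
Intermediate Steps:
$q = 63$ ($q = - 7 \left(3 + 3 \left(-4\right)\right) = - 7 \left(3 - 12\right) = \left(-7\right) \left(-9\right) = 63$)
$Q{\left(V \right)} = \frac{3}{28} + \frac{V}{56}$ ($Q{\left(V \right)} = \frac{V + 6}{-7 + 63} = \frac{6 + V}{56} = \left(6 + V\right) \frac{1}{56} = \frac{3}{28} + \frac{V}{56}$)
$- 420 Q{\left(-4 \right)} + 329 = - 420 \left(\frac{3}{28} + \frac{1}{56} \left(-4\right)\right) + 329 = - 420 \left(\frac{3}{28} - \frac{1}{14}\right) + 329 = \left(-420\right) \frac{1}{28} + 329 = -15 + 329 = 314$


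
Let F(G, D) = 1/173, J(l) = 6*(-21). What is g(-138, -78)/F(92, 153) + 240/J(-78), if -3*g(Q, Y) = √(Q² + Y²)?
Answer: -40/21 - 346*√698 ≈ -9143.1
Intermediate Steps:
J(l) = -126
F(G, D) = 1/173
g(Q, Y) = -√(Q² + Y²)/3
g(-138, -78)/F(92, 153) + 240/J(-78) = (-√((-138)² + (-78)²)/3)/(1/173) + 240/(-126) = -√(19044 + 6084)/3*173 + 240*(-1/126) = -2*√698*173 - 40/21 = -346*√698 - 40/21 = -40/21 - 346*√698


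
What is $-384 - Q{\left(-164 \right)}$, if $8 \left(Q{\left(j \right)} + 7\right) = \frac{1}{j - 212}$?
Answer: $- \frac{1134015}{3008} \approx -377.0$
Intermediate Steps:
$Q{\left(j \right)} = -7 + \frac{1}{8 \left(-212 + j\right)}$ ($Q{\left(j \right)} = -7 + \frac{1}{8 \left(j - 212\right)} = -7 + \frac{1}{8 \left(-212 + j\right)}$)
$-384 - Q{\left(-164 \right)} = -384 - \frac{11873 - -9184}{8 \left(-212 - 164\right)} = -384 - \frac{11873 + 9184}{8 \left(-376\right)} = -384 - \frac{1}{8} \left(- \frac{1}{376}\right) 21057 = -384 - - \frac{21057}{3008} = -384 + \frac{21057}{3008} = - \frac{1134015}{3008}$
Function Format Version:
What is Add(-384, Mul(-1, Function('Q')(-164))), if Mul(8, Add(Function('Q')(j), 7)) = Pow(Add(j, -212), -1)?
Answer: Rational(-1134015, 3008) ≈ -377.00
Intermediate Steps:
Function('Q')(j) = Add(-7, Mul(Rational(1, 8), Pow(Add(-212, j), -1))) (Function('Q')(j) = Add(-7, Mul(Rational(1, 8), Pow(Add(j, -212), -1))) = Add(-7, Mul(Rational(1, 8), Pow(Add(-212, j), -1))))
Add(-384, Mul(-1, Function('Q')(-164))) = Add(-384, Mul(-1, Mul(Rational(1, 8), Pow(Add(-212, -164), -1), Add(11873, Mul(-56, -164))))) = Add(-384, Mul(-1, Mul(Rational(1, 8), Pow(-376, -1), Add(11873, 9184)))) = Add(-384, Mul(-1, Mul(Rational(1, 8), Rational(-1, 376), 21057))) = Add(-384, Mul(-1, Rational(-21057, 3008))) = Add(-384, Rational(21057, 3008)) = Rational(-1134015, 3008)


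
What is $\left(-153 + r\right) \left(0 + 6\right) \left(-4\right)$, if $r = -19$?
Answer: $4128$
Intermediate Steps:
$\left(-153 + r\right) \left(0 + 6\right) \left(-4\right) = \left(-153 - 19\right) \left(0 + 6\right) \left(-4\right) = - 172 \cdot 6 \left(-4\right) = \left(-172\right) \left(-24\right) = 4128$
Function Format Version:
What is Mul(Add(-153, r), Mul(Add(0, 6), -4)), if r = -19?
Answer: 4128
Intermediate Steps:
Mul(Add(-153, r), Mul(Add(0, 6), -4)) = Mul(Add(-153, -19), Mul(Add(0, 6), -4)) = Mul(-172, Mul(6, -4)) = Mul(-172, -24) = 4128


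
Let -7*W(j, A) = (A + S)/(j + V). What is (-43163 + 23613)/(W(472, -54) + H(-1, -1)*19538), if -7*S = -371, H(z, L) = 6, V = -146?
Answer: -44613100/267514297 ≈ -0.16677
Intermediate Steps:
S = 53 (S = -⅐*(-371) = 53)
W(j, A) = -(53 + A)/(7*(-146 + j)) (W(j, A) = -(A + 53)/(7*(j - 146)) = -(53 + A)/(7*(-146 + j)))
(-43163 + 23613)/(W(472, -54) + H(-1, -1)*19538) = (-43163 + 23613)/((-53 - 1*(-54))/(7*(-146 + 472)) + 6*19538) = -19550/((⅐)*(-53 + 54)/326 + 117228) = -19550/((⅐)*(1/326)*1 + 117228) = -19550/(1/2282 + 117228) = -19550/267514297/2282 = -19550*2282/267514297 = -44613100/267514297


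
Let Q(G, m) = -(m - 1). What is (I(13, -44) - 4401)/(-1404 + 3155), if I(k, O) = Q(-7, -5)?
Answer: -4395/1751 ≈ -2.5100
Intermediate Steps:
Q(G, m) = 1 - m (Q(G, m) = -(-1 + m) = 1 - m)
I(k, O) = 6 (I(k, O) = 1 - 1*(-5) = 1 + 5 = 6)
(I(13, -44) - 4401)/(-1404 + 3155) = (6 - 4401)/(-1404 + 3155) = -4395/1751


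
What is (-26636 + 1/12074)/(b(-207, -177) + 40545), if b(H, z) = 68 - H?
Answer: -321603063/492860680 ≈ -0.65252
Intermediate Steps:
(-26636 + 1/12074)/(b(-207, -177) + 40545) = (-26636 + 1/12074)/((68 - 1*(-207)) + 40545) = (-26636 + 1/12074)/((68 + 207) + 40545) = -321603063/(12074*(275 + 40545)) = -321603063/12074/40820 = -321603063/12074*1/40820 = -321603063/492860680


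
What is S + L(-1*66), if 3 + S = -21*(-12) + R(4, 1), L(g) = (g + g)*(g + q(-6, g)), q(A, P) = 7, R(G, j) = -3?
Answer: 8034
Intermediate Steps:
L(g) = 2*g*(7 + g) (L(g) = (g + g)*(g + 7) = (2*g)*(7 + g) = 2*g*(7 + g))
S = 246 (S = -3 + (-21*(-12) - 3) = -3 + (252 - 3) = -3 + 249 = 246)
S + L(-1*66) = 246 + 2*(-1*66)*(7 - 1*66) = 246 + 2*(-66)*(7 - 66) = 246 + 2*(-66)*(-59) = 246 + 7788 = 8034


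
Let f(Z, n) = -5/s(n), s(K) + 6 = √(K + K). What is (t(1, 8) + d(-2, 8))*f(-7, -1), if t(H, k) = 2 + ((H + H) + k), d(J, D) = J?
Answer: 150/19 + 25*I*√2/19 ≈ 7.8947 + 1.8608*I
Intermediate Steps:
s(K) = -6 + √2*√K (s(K) = -6 + √(K + K) = -6 + √(2*K) = -6 + √2*√K)
t(H, k) = 2 + k + 2*H (t(H, k) = 2 + (2*H + k) = 2 + (k + 2*H) = 2 + k + 2*H)
f(Z, n) = -5/(-6 + √2*√n)
(t(1, 8) + d(-2, 8))*f(-7, -1) = ((2 + 8 + 2*1) - 2)*(-5/(-6 + √2*√(-1))) = ((2 + 8 + 2) - 2)*(-5/(-6 + √2*I)) = (12 - 2)*(-5/(-6 + I*√2)) = 10*(-5/(-6 + I*√2)) = -50/(-6 + I*√2)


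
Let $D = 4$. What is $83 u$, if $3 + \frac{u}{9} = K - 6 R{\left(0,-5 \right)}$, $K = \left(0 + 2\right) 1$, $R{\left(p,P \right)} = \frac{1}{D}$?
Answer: $- \frac{3735}{2} \approx -1867.5$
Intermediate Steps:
$R{\left(p,P \right)} = \frac{1}{4}$
$K = 2$ ($K = 2 \cdot 1 = 2$)
$u = - \frac{45}{2}$ ($u = -27 + 9 \left(2 - \frac{3}{2}\right) = -27 + 9 \cdot \frac{1}{2} = -27 + \frac{9}{2} = - \frac{45}{2} \approx -22.5$)
$83 u = 83 \left(- \frac{45}{2}\right) = - \frac{3735}{2}$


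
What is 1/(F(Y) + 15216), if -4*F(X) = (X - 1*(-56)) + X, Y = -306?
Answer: 1/15355 ≈ 6.5125e-5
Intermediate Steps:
F(X) = -14 - X/2 (F(X) = -((X - 1*(-56)) + X)/4 = -((X + 56) + X)/4 = -((56 + X) + X)/4 = -(56 + 2*X)/4 = -14 - X/2)
1/(F(Y) + 15216) = 1/((-14 - ½*(-306)) + 15216) = 1/((-14 + 153) + 15216) = 1/(139 + 15216) = 1/15355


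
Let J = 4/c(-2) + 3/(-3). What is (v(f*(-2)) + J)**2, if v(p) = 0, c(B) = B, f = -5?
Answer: 9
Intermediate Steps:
J = -3 (J = 4/(-2) + 3/(-3) = 4*(-1/2) + 3*(-1/3) = -2 - 1 = -3)
(v(f*(-2)) + J)**2 = (0 - 3)**2 = (-3)**2 = 9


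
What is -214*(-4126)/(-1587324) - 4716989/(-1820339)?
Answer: 1470024010660/722366945709 ≈ 2.0350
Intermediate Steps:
-214*(-4126)/(-1587324) - 4716989/(-1820339) = 882964*(-1/1587324) - 4716989*(-1/1820339) = -220741/396831 + 4716989/1820339 = 1470024010660/722366945709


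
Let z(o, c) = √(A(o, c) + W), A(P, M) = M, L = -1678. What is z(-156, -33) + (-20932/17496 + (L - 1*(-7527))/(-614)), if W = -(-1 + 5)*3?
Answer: -7199147/671409 + 3*I*√5 ≈ -10.722 + 6.7082*I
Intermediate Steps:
W = -12 (W = -1*4*3 = -4*3 = -12)
z(o, c) = √(-12 + c) (z(o, c) = √(c - 12) = √(-12 + c))
z(-156, -33) + (-20932/17496 + (L - 1*(-7527))/(-614)) = √(-12 - 33) + (-20932/17496 + (-1678 - 1*(-7527))/(-614)) = √(-45) + (-20932*1/17496 + (-1678 + 7527)*(-1/614)) = 3*I*√5 + (-5233/4374 + 5849*(-1/614)) = 3*I*√5 + (-5233/4374 - 5849/614) = 3*I*√5 - 7199147/671409 = -7199147/671409 + 3*I*√5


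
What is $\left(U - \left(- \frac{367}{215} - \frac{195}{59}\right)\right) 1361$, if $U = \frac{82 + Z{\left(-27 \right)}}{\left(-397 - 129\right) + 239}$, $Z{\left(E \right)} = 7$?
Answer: $\frac{23297490481}{3640595} \approx 6399.4$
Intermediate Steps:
$U = - \frac{89}{287}$ ($U = \frac{82 + 7}{\left(-397 - 129\right) + 239} = \frac{89}{-526 + 239} = \frac{89}{-287} = 89 \left(- \frac{1}{287}\right) = - \frac{89}{287} \approx -0.3101$)
$\left(U - \left(- \frac{367}{215} - \frac{195}{59}\right)\right) 1361 = \left(- \frac{89}{287} - \left(- \frac{367}{215} - \frac{195}{59}\right)\right) 1361 = \left(- \frac{89}{287} - - \frac{63578}{12685}\right) 1361 = \left(- \frac{89}{287} + \left(\frac{195}{59} + \frac{367}{215}\right)\right) 1361 = \left(- \frac{89}{287} + \frac{63578}{12685}\right) 1361 = \frac{17117921}{3640595} \cdot 1361 = \frac{23297490481}{3640595}$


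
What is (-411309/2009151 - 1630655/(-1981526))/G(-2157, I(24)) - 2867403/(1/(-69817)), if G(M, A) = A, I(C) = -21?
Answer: 1859683582496793761863675/9289431536994 ≈ 2.0019e+11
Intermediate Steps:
(-411309/2009151 - 1630655/(-1981526))/G(-2157, I(24)) - 2867403/(1/(-69817)) = (-411309/2009151 - 1630655/(-1981526))/(-21) - 2867403/(1/(-69817)) = (-411309*1/2009151 - 1630655*(-1/1981526))*(-1/21) - 2867403/(-1/69817) = (-45701/223239 + 1630655/1981526)*(-1/21) - 2867403*(-69817) = (273468071819/442353882714)*(-1/21) + 200193475251 = -273468071819/9289431536994 + 200193475251 = 1859683582496793761863675/9289431536994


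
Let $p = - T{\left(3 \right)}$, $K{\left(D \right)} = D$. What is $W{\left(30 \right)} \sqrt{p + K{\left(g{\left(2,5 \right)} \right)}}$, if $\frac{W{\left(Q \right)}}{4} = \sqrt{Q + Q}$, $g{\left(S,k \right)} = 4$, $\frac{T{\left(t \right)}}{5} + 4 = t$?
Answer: $24 \sqrt{15} \approx 92.952$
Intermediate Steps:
$T{\left(t \right)} = -20 + 5 t$
$W{\left(Q \right)} = 4 \sqrt{2} \sqrt{Q}$ ($W{\left(Q \right)} = 4 \sqrt{Q + Q} = 4 \sqrt{2 Q} = 4 \sqrt{2} \sqrt{Q}$)
$p = 5$ ($p = - (-20 + 5 \cdot 3) = - (-20 + 15) = \left(-1\right) \left(-5\right) = 5$)
$W{\left(30 \right)} \sqrt{p + K{\left(g{\left(2,5 \right)} \right)}} = 4 \sqrt{2} \sqrt{30} \sqrt{5 + 4} = 8 \sqrt{15} \sqrt{9} = 8 \sqrt{15} \cdot 3 = 24 \sqrt{15}$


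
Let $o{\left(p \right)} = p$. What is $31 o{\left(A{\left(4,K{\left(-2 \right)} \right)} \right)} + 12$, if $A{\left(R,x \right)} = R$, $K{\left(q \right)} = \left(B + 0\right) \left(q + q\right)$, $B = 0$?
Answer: $136$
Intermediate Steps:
$K{\left(q \right)} = 0$ ($K{\left(q \right)} = \left(0 + 0\right) \left(q + q\right) = 0 \cdot 2 q = 0$)
$31 o{\left(A{\left(4,K{\left(-2 \right)} \right)} \right)} + 12 = 31 \cdot 4 + 12 = 124 + 12 = 136$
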